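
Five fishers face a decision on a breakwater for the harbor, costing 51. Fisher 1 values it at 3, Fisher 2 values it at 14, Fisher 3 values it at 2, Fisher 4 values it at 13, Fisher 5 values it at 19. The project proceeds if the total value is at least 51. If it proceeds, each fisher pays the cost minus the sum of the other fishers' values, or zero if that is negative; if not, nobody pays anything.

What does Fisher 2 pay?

14

Total value 51 ≥ cost 51, so the project is built.
The other fishers' values sum to 37.
Cost minus that sum is 51 - 37 = 14.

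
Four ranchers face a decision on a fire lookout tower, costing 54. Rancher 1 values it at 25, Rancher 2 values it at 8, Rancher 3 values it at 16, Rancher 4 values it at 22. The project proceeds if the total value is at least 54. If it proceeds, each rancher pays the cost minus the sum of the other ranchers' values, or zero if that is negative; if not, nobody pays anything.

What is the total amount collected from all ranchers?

Total value 71 ≥ cost 54, so it is built.
Rancher 1: others sum to 46; max(0, 54 - 46) = 8.
Rancher 2: others sum to 63; max(0, 54 - 63) = 0.
Rancher 3: others sum to 55; max(0, 54 - 55) = 0.
Rancher 4: others sum to 49; max(0, 54 - 49) = 5.
Total collected = 8 + 0 + 0 + 5 = 13.

13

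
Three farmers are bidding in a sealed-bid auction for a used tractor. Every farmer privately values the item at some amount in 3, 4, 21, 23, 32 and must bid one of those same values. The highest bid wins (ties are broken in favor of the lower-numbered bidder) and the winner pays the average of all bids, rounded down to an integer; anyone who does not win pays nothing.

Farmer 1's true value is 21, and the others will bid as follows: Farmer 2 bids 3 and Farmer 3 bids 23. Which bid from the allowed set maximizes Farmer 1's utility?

Bid 3: loses, pays 0, utility 0.
Bid 4: loses, pays 0, utility 0.
Bid 21: loses, pays 0, utility 0.
Bid 23: wins, pays 16, utility 21 - 16 = 5.
Bid 32: wins, pays 19, utility 21 - 19 = 2.
The best choice is 23 with utility 5.

23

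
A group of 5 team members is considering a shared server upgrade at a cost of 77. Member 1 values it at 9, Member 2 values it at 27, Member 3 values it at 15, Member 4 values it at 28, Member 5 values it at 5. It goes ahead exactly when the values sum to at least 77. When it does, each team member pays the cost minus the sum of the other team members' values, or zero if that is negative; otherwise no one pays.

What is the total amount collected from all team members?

Total value 84 ≥ cost 77, so it is built.
Member 1: others sum to 75; max(0, 77 - 75) = 2.
Member 2: others sum to 57; max(0, 77 - 57) = 20.
Member 3: others sum to 69; max(0, 77 - 69) = 8.
Member 4: others sum to 56; max(0, 77 - 56) = 21.
Member 5: others sum to 79; max(0, 77 - 79) = 0.
Total collected = 2 + 20 + 8 + 21 + 0 = 51.

51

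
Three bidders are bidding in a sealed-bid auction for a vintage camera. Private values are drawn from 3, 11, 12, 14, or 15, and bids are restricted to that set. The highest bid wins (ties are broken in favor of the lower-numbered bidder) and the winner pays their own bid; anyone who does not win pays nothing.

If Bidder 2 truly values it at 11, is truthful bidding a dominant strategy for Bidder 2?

Check each profile of the others' bids and compare truth against every alternative bid.
Others bid (3, 3): truth gives 0, best alternative gives 0.
Others bid (3, 11): truth gives 0, best alternative gives 0.
Others bid (3, 12): truth gives 0, best alternative gives 0.
Others bid (3, 14): truth gives 0, best alternative gives 0.
Others bid (3, 15): truth gives 0, best alternative gives 0.
Others bid (11, 3): truth gives 0, best alternative gives 0.
(Remaining 19 profiles checked similarly; truth is weakly best in each.)
In every case the truthful bid is at least as good as any alternative, so it is a dominant strategy.

Yes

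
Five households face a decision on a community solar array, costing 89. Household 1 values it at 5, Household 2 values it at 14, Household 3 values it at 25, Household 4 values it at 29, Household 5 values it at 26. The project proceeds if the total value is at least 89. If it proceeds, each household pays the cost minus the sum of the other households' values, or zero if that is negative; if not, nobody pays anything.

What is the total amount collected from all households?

54

Total value 99 ≥ cost 89, so it is built.
Household 1: others sum to 94; max(0, 89 - 94) = 0.
Household 2: others sum to 85; max(0, 89 - 85) = 4.
Household 3: others sum to 74; max(0, 89 - 74) = 15.
Household 4: others sum to 70; max(0, 89 - 70) = 19.
Household 5: others sum to 73; max(0, 89 - 73) = 16.
Total collected = 0 + 4 + 15 + 19 + 16 = 54.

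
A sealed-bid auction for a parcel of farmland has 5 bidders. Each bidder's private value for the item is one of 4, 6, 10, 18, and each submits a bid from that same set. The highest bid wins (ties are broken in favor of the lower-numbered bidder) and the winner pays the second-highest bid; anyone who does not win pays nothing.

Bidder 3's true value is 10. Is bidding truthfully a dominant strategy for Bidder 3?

Check each profile of the others' bids and compare truth against every alternative bid.
Others bid (4, 4, 4, 4): truth gives 6, best alternative gives 6.
Others bid (4, 4, 4, 6): truth gives 4, best alternative gives 4.
Others bid (4, 4, 6, 4): truth gives 4, best alternative gives 4.
Others bid (4, 4, 6, 6): truth gives 4, best alternative gives 4.
Others bid (4, 6, 4, 4): truth gives 4, best alternative gives 4.
Others bid (4, 6, 4, 6): truth gives 4, best alternative gives 4.
(Remaining 250 profiles checked similarly; truth is weakly best in each.)
In every case the truthful bid is at least as good as any alternative, so it is a dominant strategy.

Yes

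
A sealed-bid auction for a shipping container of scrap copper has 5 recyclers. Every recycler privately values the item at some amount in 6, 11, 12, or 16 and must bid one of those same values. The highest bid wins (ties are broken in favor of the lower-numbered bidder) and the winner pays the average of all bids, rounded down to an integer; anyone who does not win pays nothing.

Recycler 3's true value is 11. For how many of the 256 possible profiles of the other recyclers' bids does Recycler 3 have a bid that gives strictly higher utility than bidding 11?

43

Others bid (6, 6, 6, 12): truth gives 0; bid 12 gives 3 > 0. Violating.
Others bid (6, 6, 6, 16): truth gives 0; bid 16 gives 1 > 0. Violating.
Others bid (6, 6, 11, 12): truth gives 0; bid 12 gives 2 > 0. Violating.
Others bid (6, 6, 12, 6): truth gives 0; bid 12 gives 3 > 0. Violating.
Others bid (6, 6, 6, 6): truth gives 4; no alternative beats it.
Others bid (6, 6, 6, 11): truth gives 3; no alternative beats it.
(Checking all 256 profiles: 43 have a profitable deviation, 213 do not.)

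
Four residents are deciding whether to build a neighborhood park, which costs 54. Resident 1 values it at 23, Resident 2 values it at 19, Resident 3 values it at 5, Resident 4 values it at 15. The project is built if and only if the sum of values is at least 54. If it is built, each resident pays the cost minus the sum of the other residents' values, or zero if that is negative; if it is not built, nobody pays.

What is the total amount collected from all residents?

33

Total value 62 ≥ cost 54, so it is built.
Resident 1: others sum to 39; max(0, 54 - 39) = 15.
Resident 2: others sum to 43; max(0, 54 - 43) = 11.
Resident 3: others sum to 57; max(0, 54 - 57) = 0.
Resident 4: others sum to 47; max(0, 54 - 47) = 7.
Total collected = 15 + 11 + 0 + 7 = 33.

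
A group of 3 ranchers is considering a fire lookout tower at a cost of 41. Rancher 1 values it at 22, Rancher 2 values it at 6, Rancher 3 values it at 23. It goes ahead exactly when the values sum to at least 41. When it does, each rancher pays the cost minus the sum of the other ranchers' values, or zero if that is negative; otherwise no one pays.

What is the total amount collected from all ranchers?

Total value 51 ≥ cost 41, so it is built.
Rancher 1: others sum to 29; max(0, 41 - 29) = 12.
Rancher 2: others sum to 45; max(0, 41 - 45) = 0.
Rancher 3: others sum to 28; max(0, 41 - 28) = 13.
Total collected = 12 + 0 + 13 = 25.

25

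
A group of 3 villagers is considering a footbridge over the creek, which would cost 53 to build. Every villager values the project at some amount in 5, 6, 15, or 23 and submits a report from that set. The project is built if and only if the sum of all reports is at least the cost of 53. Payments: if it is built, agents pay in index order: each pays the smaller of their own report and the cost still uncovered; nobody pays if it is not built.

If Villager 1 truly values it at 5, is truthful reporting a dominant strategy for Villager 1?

Check each profile of the others' reports and compare truth against every alternative report.
Others report (5, 5): truth gives 0, best alternative gives 0.
Others report (5, 6): truth gives 0, best alternative gives 0.
Others report (5, 15): truth gives 0, best alternative gives 0.
Others report (5, 23): truth gives 0, best alternative gives 0.
Others report (6, 5): truth gives 0, best alternative gives 0.
Others report (6, 6): truth gives 0, best alternative gives 0.
(Remaining 10 profiles checked similarly; truth is weakly best in each.)
In every case the truthful report is at least as good as any alternative, so it is a dominant strategy.

Yes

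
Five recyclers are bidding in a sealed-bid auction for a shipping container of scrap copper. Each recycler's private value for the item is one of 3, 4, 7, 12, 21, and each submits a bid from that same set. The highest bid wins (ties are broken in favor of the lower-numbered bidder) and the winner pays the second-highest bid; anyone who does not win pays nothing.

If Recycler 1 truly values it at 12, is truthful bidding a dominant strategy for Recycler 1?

Check each profile of the others' bids and compare truth against every alternative bid.
Others bid (3, 3, 3, 3): truth gives 9, best alternative gives 9.
Others bid (3, 3, 3, 4): truth gives 8, best alternative gives 8.
Others bid (3, 3, 4, 3): truth gives 8, best alternative gives 8.
Others bid (3, 3, 4, 4): truth gives 8, best alternative gives 8.
Others bid (3, 4, 3, 3): truth gives 8, best alternative gives 8.
Others bid (3, 4, 3, 4): truth gives 8, best alternative gives 8.
(Remaining 619 profiles checked similarly; truth is weakly best in each.)
In every case the truthful bid is at least as good as any alternative, so it is a dominant strategy.

Yes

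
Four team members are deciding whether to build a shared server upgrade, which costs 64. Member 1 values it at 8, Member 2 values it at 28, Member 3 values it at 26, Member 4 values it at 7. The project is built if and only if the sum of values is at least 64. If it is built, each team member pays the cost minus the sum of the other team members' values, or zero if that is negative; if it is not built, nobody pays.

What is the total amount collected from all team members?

Total value 69 ≥ cost 64, so it is built.
Member 1: others sum to 61; max(0, 64 - 61) = 3.
Member 2: others sum to 41; max(0, 64 - 41) = 23.
Member 3: others sum to 43; max(0, 64 - 43) = 21.
Member 4: others sum to 62; max(0, 64 - 62) = 2.
Total collected = 3 + 23 + 21 + 2 = 49.

49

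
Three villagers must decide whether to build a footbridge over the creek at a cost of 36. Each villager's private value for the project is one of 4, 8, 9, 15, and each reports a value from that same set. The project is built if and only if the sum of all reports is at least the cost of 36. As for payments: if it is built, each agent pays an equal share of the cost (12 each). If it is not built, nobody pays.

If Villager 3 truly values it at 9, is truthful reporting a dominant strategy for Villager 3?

Consider the case where Villager 1 reports 15 and Villager 2 reports 15.
Truthful report 9: project built, pays 12, utility 9 - 12 = -3.
Report 4 instead: project not built, utility 0.
Since 0 > -3, reporting 4 is strictly better here, so truthful reporting is not dominant.

No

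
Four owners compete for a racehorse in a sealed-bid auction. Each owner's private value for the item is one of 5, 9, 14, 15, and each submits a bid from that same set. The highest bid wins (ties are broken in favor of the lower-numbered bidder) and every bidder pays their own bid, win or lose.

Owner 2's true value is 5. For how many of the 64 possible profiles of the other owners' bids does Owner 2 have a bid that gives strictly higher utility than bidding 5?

4

Others bid (5, 5, 5): truth gives -5; bid 9 gives -4 > -5. Violating.
Others bid (5, 5, 9): truth gives -5; bid 9 gives -4 > -5. Violating.
Others bid (5, 9, 5): truth gives -5; bid 9 gives -4 > -5. Violating.
Others bid (5, 9, 9): truth gives -5; bid 9 gives -4 > -5. Violating.
Others bid (5, 5, 14): truth gives -5; no alternative beats it.
Others bid (5, 5, 15): truth gives -5; no alternative beats it.
(Checking all 64 profiles: 4 have a profitable deviation, 60 do not.)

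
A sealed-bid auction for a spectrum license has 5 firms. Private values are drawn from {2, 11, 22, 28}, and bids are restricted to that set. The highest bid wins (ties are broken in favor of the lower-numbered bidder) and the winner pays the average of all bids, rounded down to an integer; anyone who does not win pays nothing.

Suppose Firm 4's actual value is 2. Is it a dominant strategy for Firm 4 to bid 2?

Yes

Check each profile of the others' bids and compare truth against every alternative bid.
Others bid (2, 2, 2, 11): truth gives 0, best alternative gives -3.
Others bid (2, 2, 2, 2): truth gives 0, best alternative gives -1.
Others bid (2, 2, 2, 22): truth gives 0, best alternative gives 0.
Others bid (2, 2, 2, 28): truth gives 0, best alternative gives 0.
Others bid (2, 2, 11, 2): truth gives 0, best alternative gives 0.
Others bid (2, 2, 11, 11): truth gives 0, best alternative gives 0.
(Remaining 250 profiles checked similarly; truth is weakly best in each.)
In every case the truthful bid is at least as good as any alternative, so it is a dominant strategy.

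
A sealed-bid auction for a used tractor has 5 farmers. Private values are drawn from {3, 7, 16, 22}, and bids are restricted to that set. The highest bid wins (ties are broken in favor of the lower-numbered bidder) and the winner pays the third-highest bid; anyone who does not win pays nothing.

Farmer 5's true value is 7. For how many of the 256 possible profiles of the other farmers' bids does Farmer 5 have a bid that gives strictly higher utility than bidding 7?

8

Others bid (3, 3, 3, 7): truth gives 0; bid 16 gives 4 > 0. Violating.
Others bid (3, 3, 3, 16): truth gives 0; bid 22 gives 4 > 0. Violating.
Others bid (3, 3, 7, 3): truth gives 0; bid 16 gives 4 > 0. Violating.
Others bid (3, 3, 16, 3): truth gives 0; bid 22 gives 4 > 0. Violating.
Others bid (3, 3, 3, 3): truth gives 4; no alternative beats it.
Others bid (3, 3, 3, 22): truth gives 0; no alternative beats it.
(Checking all 256 profiles: 8 have a profitable deviation, 248 do not.)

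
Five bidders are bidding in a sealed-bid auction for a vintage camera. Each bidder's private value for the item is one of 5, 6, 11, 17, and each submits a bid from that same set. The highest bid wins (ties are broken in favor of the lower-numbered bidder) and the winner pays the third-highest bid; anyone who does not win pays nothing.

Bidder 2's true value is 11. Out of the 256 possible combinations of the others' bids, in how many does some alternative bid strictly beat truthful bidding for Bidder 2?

Others bid (5, 5, 5, 17): truth gives 0; bid 17 gives 6 > 0. Violating.
Others bid (5, 5, 6, 17): truth gives 0; bid 17 gives 5 > 0. Violating.
Others bid (5, 5, 17, 5): truth gives 0; bid 17 gives 6 > 0. Violating.
Others bid (5, 5, 17, 6): truth gives 0; bid 17 gives 5 > 0. Violating.
Others bid (5, 5, 5, 5): truth gives 6; no alternative beats it.
Others bid (5, 5, 5, 6): truth gives 6; no alternative beats it.
(Checking all 256 profiles: 32 have a profitable deviation, 224 do not.)

32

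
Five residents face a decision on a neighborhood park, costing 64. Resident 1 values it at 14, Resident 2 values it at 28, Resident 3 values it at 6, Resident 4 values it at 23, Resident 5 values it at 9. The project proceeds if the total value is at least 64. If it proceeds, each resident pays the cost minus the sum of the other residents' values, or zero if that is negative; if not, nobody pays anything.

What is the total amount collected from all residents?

19

Total value 80 ≥ cost 64, so it is built.
Resident 1: others sum to 66; max(0, 64 - 66) = 0.
Resident 2: others sum to 52; max(0, 64 - 52) = 12.
Resident 3: others sum to 74; max(0, 64 - 74) = 0.
Resident 4: others sum to 57; max(0, 64 - 57) = 7.
Resident 5: others sum to 71; max(0, 64 - 71) = 0.
Total collected = 0 + 12 + 0 + 7 + 0 = 19.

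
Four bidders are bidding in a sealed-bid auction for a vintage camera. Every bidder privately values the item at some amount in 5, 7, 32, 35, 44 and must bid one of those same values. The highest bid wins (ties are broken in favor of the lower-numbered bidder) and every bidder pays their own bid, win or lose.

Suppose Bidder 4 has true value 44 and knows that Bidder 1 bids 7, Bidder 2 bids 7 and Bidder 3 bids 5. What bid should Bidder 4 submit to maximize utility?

32

Bid 5: loses but pays 5, utility -5.
Bid 7: loses but pays 7, utility -7.
Bid 32: wins, pays 32, utility 44 - 32 = 12.
Bid 35: wins, pays 35, utility 44 - 35 = 9.
Bid 44: wins, pays 44, utility 44 - 44 = 0.
The best choice is 32 with utility 12.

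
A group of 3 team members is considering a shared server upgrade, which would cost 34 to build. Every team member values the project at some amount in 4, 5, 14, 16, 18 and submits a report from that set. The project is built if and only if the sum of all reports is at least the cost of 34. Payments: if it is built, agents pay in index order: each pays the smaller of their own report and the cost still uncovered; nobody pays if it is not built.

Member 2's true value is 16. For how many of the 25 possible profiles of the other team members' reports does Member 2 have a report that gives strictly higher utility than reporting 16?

17

Others report (4, 16): truth gives 0; report 14 gives 2 > 0. Violating.
Others report (4, 18): truth gives 0; report 14 gives 2 > 0. Violating.
Others report (5, 16): truth gives 0; report 14 gives 2 > 0. Violating.
Others report (5, 18): truth gives 0; report 14 gives 2 > 0. Violating.
Others report (4, 4): truth gives 0; no alternative beats it.
Others report (4, 5): truth gives 0; no alternative beats it.
(Checking all 25 profiles: 17 have a profitable deviation, 8 do not.)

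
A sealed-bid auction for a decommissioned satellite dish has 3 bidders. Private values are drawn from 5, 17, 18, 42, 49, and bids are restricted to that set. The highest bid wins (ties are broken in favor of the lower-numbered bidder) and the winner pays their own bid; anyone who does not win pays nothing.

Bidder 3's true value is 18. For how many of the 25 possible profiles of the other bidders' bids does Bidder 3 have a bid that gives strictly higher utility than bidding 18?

1

Others bid (5, 5): truth gives 0; bid 17 gives 1 > 0. Violating.
Others bid (5, 17): truth gives 0; no alternative beats it.
Others bid (5, 18): truth gives 0; no alternative beats it.
(Checking all 25 profiles: 1 has a profitable deviation, 24 do not.)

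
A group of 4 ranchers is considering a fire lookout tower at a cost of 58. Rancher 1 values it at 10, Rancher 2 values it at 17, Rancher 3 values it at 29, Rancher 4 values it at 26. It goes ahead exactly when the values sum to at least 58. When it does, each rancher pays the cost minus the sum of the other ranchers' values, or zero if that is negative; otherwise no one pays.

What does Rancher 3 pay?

Total value 82 ≥ cost 58, so the project is built.
The other ranchers' values sum to 53.
Cost minus that sum is 58 - 53 = 5.

5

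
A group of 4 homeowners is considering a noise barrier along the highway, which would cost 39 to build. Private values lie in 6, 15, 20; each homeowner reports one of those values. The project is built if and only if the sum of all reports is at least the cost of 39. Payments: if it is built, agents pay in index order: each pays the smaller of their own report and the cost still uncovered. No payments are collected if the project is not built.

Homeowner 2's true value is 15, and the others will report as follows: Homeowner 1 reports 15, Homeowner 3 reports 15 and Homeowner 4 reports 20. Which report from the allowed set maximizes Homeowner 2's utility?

6

Report 6: project built, pays 6, utility 15 - 6 = 9.
Report 15: project built, pays 15, utility 15 - 15 = 0.
Report 20: project built, pays 20, utility 15 - 20 = -5.
The best choice is 6 with utility 9.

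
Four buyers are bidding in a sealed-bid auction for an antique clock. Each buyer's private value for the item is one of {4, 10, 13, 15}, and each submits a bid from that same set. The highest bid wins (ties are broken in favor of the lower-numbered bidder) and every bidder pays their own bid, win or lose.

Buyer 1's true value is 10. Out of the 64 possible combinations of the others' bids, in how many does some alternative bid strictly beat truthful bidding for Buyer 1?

Others bid (4, 4, 4): truth gives 0; bid 4 gives 6 > 0. Violating.
Others bid (4, 4, 13): truth gives -10; bid 13 gives -3 > -10. Violating.
Others bid (4, 4, 15): truth gives -10; bid 4 gives -4 > -10. Violating.
Others bid (4, 10, 13): truth gives -10; bid 13 gives -3 > -10. Violating.
Others bid (4, 4, 10): truth gives 0; no alternative beats it.
Others bid (4, 10, 4): truth gives 0; no alternative beats it.
(Checking all 64 profiles: 57 have a profitable deviation, 7 do not.)

57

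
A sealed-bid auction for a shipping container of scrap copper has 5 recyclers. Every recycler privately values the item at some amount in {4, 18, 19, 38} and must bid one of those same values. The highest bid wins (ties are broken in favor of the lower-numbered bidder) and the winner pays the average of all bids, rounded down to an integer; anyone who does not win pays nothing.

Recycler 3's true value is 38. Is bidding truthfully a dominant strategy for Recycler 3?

No

Consider the case where Recycler 1 bids 4, Recycler 2 bids 4, Recycler 4 bids 4 and Recycler 5 bids 4.
Truthful bid 38: wins, pays 10, utility 38 - 10 = 28.
Bid 18 instead: wins, pays 6, utility 38 - 6 = 32.
Since 32 > 28, bidding 18 is strictly better here, so truthful bidding is not dominant.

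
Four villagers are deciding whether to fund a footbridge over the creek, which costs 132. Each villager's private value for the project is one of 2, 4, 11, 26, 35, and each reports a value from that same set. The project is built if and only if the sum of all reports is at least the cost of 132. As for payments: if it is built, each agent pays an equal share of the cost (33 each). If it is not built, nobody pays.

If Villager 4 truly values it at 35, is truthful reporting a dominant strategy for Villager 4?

Check each profile of the others' reports and compare truth against every alternative report.
Others report (35, 35, 35): truth gives 2, best alternative gives 0.
Others report (2, 2, 2): truth gives 0, best alternative gives 0.
Others report (2, 2, 4): truth gives 0, best alternative gives 0.
Others report (2, 2, 11): truth gives 0, best alternative gives 0.
Others report (2, 2, 26): truth gives 0, best alternative gives 0.
Others report (2, 2, 35): truth gives 0, best alternative gives 0.
(Remaining 119 profiles checked similarly; truth is weakly best in each.)
In every case the truthful report is at least as good as any alternative, so it is a dominant strategy.

Yes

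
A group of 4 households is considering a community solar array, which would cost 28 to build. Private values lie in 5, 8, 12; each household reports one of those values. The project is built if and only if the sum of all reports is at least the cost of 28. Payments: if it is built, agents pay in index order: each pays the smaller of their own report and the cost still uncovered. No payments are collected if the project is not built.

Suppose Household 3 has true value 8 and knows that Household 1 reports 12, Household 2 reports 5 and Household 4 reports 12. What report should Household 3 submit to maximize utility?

5

Report 5: project built, pays 5, utility 8 - 5 = 3.
Report 8: project built, pays 8, utility 8 - 8 = 0.
Report 12: project built, pays 11, utility 8 - 11 = -3.
The best choice is 5 with utility 3.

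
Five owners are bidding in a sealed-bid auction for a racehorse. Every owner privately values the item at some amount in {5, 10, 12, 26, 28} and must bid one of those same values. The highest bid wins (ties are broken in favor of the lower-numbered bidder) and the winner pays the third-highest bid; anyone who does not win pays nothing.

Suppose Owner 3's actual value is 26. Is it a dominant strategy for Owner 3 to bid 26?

No

Consider the case where Owner 1 bids 5, Owner 2 bids 5, Owner 4 bids 5 and Owner 5 bids 28.
Truthful bid 26: loses, pays 0, utility 0.
Bid 28 instead: wins, pays 5, utility 26 - 5 = 21.
Since 21 > 0, bidding 28 is strictly better here, so truthful bidding is not dominant.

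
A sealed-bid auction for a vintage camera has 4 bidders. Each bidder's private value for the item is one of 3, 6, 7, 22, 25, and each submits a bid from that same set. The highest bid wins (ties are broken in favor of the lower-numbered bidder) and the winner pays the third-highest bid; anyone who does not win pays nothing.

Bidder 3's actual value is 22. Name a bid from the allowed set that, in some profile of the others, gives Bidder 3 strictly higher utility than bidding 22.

25

Suppose Bidder 1 bids 3, Bidder 2 bids 3 and Bidder 4 bids 25.
Bid 22: loses, pays 0, utility 0.
Bid 25: wins, pays 3, utility 22 - 3 = 19.
So bidding 25 beats truth here (19 > 0).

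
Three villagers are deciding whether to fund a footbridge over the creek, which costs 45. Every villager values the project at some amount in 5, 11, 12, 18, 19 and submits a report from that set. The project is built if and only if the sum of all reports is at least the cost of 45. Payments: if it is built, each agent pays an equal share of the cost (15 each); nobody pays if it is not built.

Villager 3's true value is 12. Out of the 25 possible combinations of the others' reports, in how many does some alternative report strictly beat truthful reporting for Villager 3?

4

Others report (18, 18): truth gives -3; report 5 gives 0 > -3. Violating.
Others report (18, 19): truth gives -3; report 5 gives 0 > -3. Violating.
Others report (19, 18): truth gives -3; report 5 gives 0 > -3. Violating.
Others report (19, 19): truth gives -3; report 5 gives 0 > -3. Violating.
Others report (5, 5): truth gives 0; no alternative beats it.
Others report (5, 11): truth gives 0; no alternative beats it.
(Checking all 25 profiles: 4 have a profitable deviation, 21 do not.)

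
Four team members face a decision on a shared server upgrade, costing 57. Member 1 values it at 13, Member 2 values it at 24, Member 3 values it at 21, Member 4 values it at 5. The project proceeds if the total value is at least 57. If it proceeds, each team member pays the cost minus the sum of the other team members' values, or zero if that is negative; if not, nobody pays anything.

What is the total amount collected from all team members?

Total value 63 ≥ cost 57, so it is built.
Member 1: others sum to 50; max(0, 57 - 50) = 7.
Member 2: others sum to 39; max(0, 57 - 39) = 18.
Member 3: others sum to 42; max(0, 57 - 42) = 15.
Member 4: others sum to 58; max(0, 57 - 58) = 0.
Total collected = 7 + 18 + 15 + 0 = 40.

40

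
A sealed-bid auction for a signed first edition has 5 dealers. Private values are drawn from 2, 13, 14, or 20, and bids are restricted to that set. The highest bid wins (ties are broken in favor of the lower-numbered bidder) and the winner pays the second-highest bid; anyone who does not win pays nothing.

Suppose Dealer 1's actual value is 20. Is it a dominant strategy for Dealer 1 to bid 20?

Yes

Check each profile of the others' bids and compare truth against every alternative bid.
Others bid (2, 2, 2, 2): truth gives 18, best alternative gives 18.
Others bid (2, 2, 2, 13): truth gives 7, best alternative gives 7.
Others bid (2, 2, 13, 2): truth gives 7, best alternative gives 7.
Others bid (2, 2, 13, 13): truth gives 7, best alternative gives 7.
Others bid (2, 13, 2, 2): truth gives 7, best alternative gives 7.
Others bid (2, 13, 2, 13): truth gives 7, best alternative gives 7.
(Remaining 250 profiles checked similarly; truth is weakly best in each.)
In every case the truthful bid is at least as good as any alternative, so it is a dominant strategy.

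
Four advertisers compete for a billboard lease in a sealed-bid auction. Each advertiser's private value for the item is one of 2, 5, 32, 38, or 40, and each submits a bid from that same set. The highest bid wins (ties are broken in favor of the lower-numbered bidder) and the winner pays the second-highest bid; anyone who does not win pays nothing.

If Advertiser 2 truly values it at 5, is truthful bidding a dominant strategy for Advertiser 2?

Check each profile of the others' bids and compare truth against every alternative bid.
Others bid (2, 2, 2): truth gives 3, best alternative gives 3.
Others bid (2, 2, 5): truth gives 0, best alternative gives 0.
Others bid (2, 2, 32): truth gives 0, best alternative gives 0.
Others bid (2, 2, 38): truth gives 0, best alternative gives 0.
Others bid (2, 2, 40): truth gives 0, best alternative gives 0.
Others bid (2, 5, 2): truth gives 0, best alternative gives 0.
(Remaining 119 profiles checked similarly; truth is weakly best in each.)
In every case the truthful bid is at least as good as any alternative, so it is a dominant strategy.

Yes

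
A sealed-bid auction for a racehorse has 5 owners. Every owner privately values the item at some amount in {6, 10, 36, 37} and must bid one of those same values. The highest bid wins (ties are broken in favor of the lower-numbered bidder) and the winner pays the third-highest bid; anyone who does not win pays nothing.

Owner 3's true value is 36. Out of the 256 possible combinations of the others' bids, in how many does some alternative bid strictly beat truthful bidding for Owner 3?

32

Others bid (6, 6, 6, 37): truth gives 0; bid 37 gives 30 > 0. Violating.
Others bid (6, 6, 10, 37): truth gives 0; bid 37 gives 26 > 0. Violating.
Others bid (6, 6, 37, 6): truth gives 0; bid 37 gives 30 > 0. Violating.
Others bid (6, 6, 37, 10): truth gives 0; bid 37 gives 26 > 0. Violating.
Others bid (6, 6, 6, 6): truth gives 30; no alternative beats it.
Others bid (6, 6, 6, 10): truth gives 30; no alternative beats it.
(Checking all 256 profiles: 32 have a profitable deviation, 224 do not.)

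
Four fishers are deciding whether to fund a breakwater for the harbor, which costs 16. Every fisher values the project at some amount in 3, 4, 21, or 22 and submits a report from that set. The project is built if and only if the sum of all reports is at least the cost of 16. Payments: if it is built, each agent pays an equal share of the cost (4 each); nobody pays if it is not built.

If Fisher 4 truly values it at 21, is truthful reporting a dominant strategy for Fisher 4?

Yes

Check each profile of the others' reports and compare truth against every alternative report.
Others report (3, 3, 3): truth gives 17, best alternative gives 17.
Others report (3, 3, 4): truth gives 17, best alternative gives 17.
Others report (3, 3, 21): truth gives 17, best alternative gives 17.
Others report (3, 3, 22): truth gives 17, best alternative gives 17.
Others report (3, 4, 3): truth gives 17, best alternative gives 17.
Others report (3, 4, 4): truth gives 17, best alternative gives 17.
(Remaining 58 profiles checked similarly; truth is weakly best in each.)
In every case the truthful report is at least as good as any alternative, so it is a dominant strategy.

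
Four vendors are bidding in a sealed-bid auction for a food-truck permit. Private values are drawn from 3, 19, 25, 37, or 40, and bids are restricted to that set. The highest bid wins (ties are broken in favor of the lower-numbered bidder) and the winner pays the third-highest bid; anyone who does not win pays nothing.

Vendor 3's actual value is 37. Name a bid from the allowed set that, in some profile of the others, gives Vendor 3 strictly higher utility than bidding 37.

Suppose Vendor 1 bids 3, Vendor 2 bids 3 and Vendor 4 bids 40.
Bid 37: loses, pays 0, utility 0.
Bid 40: wins, pays 3, utility 37 - 3 = 34.
So bidding 40 beats truth here (34 > 0).

40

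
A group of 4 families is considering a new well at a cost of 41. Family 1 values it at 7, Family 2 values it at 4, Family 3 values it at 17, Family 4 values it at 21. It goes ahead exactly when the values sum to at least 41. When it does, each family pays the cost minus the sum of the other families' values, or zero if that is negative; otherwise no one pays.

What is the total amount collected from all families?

22

Total value 49 ≥ cost 41, so it is built.
Family 1: others sum to 42; max(0, 41 - 42) = 0.
Family 2: others sum to 45; max(0, 41 - 45) = 0.
Family 3: others sum to 32; max(0, 41 - 32) = 9.
Family 4: others sum to 28; max(0, 41 - 28) = 13.
Total collected = 0 + 0 + 9 + 13 = 22.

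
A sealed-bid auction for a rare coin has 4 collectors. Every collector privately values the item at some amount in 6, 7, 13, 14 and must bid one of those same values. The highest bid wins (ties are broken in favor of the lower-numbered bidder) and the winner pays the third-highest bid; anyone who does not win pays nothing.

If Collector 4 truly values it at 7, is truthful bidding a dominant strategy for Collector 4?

Consider the case where Collector 1 bids 6, Collector 2 bids 6 and Collector 3 bids 7.
Truthful bid 7: loses, pays 0, utility 0.
Bid 13 instead: wins, pays 6, utility 7 - 6 = 1.
Since 1 > 0, bidding 13 is strictly better here, so truthful bidding is not dominant.

No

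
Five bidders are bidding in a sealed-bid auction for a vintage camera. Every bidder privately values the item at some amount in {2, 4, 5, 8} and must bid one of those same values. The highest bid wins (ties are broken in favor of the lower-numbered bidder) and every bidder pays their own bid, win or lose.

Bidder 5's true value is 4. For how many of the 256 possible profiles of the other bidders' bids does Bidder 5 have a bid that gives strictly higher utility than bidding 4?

Others bid (2, 2, 2, 4): truth gives -4; bid 5 gives -1 > -4. Violating.
Others bid (2, 2, 2, 5): truth gives -4; bid 2 gives -2 > -4. Violating.
Others bid (2, 2, 2, 8): truth gives -4; bid 2 gives -2 > -4. Violating.
Others bid (2, 2, 4, 2): truth gives -4; bid 5 gives -1 > -4. Violating.
Others bid (2, 2, 2, 2): truth gives 0; no alternative beats it.
(Checking all 256 profiles: 255 have a profitable deviation, 1 does not.)

255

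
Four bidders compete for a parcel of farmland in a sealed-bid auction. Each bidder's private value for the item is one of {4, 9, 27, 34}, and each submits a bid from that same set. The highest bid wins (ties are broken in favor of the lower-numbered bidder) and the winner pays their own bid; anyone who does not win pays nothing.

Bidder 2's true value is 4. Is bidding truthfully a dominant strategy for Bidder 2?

Yes

Check each profile of the others' bids and compare truth against every alternative bid.
Others bid (4, 4, 4): truth gives 0, best alternative gives -5.
Others bid (4, 4, 9): truth gives 0, best alternative gives -5.
Others bid (4, 9, 4): truth gives 0, best alternative gives -5.
Others bid (4, 9, 9): truth gives 0, best alternative gives -5.
Others bid (4, 4, 27): truth gives 0, best alternative gives 0.
Others bid (4, 4, 34): truth gives 0, best alternative gives 0.
(Remaining 58 profiles checked similarly; truth is weakly best in each.)
In every case the truthful bid is at least as good as any alternative, so it is a dominant strategy.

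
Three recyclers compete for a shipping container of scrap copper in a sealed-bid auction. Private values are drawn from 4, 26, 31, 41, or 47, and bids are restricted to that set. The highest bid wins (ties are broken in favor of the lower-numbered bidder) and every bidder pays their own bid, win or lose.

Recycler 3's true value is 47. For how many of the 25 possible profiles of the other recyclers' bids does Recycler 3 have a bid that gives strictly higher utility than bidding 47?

18

Others bid (4, 4): truth gives 0; bid 26 gives 21 > 0. Violating.
Others bid (4, 26): truth gives 0; bid 31 gives 16 > 0. Violating.
Others bid (4, 31): truth gives 0; bid 41 gives 6 > 0. Violating.
Others bid (4, 47): truth gives -47; bid 4 gives -4 > -47. Violating.
Others bid (4, 41): truth gives 0; no alternative beats it.
Others bid (26, 41): truth gives 0; no alternative beats it.
(Checking all 25 profiles: 18 have a profitable deviation, 7 do not.)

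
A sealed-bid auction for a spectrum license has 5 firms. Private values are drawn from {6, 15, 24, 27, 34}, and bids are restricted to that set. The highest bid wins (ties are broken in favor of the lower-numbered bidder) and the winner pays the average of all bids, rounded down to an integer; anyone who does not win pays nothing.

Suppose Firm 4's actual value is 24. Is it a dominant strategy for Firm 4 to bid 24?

Consider the case where Firm 1 bids 6, Firm 2 bids 6, Firm 3 bids 6 and Firm 5 bids 6.
Truthful bid 24: wins, pays 9, utility 24 - 9 = 15.
Bid 15 instead: wins, pays 7, utility 24 - 7 = 17.
Since 17 > 15, bidding 15 is strictly better here, so truthful bidding is not dominant.

No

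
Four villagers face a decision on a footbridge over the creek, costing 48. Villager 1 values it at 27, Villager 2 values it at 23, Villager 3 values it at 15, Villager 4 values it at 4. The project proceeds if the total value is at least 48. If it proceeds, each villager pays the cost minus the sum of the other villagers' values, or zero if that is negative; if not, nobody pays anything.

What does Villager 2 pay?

Total value 69 ≥ cost 48, so the project is built.
The other villagers' values sum to 46.
Cost minus that sum is 48 - 46 = 2.

2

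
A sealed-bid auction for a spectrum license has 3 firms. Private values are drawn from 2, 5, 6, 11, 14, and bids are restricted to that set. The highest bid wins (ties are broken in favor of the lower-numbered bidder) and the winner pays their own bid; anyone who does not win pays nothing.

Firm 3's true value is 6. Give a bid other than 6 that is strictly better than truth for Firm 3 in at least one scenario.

Suppose Firm 1 bids 2 and Firm 2 bids 2.
Bid 6: wins, pays 6, utility 6 - 6 = 0.
Bid 5: wins, pays 5, utility 6 - 5 = 1.
So bidding 5 beats truth here (1 > 0).

5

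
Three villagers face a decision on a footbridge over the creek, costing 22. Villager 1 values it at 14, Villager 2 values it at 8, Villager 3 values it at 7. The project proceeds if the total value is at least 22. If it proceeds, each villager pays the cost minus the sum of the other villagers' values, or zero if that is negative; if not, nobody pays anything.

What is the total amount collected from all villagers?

Total value 29 ≥ cost 22, so it is built.
Villager 1: others sum to 15; max(0, 22 - 15) = 7.
Villager 2: others sum to 21; max(0, 22 - 21) = 1.
Villager 3: others sum to 22; max(0, 22 - 22) = 0.
Total collected = 7 + 1 + 0 = 8.

8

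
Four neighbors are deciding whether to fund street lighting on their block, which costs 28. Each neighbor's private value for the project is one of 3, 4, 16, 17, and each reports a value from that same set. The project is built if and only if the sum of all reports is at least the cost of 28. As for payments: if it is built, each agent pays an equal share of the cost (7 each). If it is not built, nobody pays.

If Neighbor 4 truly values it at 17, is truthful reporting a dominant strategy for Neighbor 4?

Check each profile of the others' reports and compare truth against every alternative report.
Others report (3, 4, 4): truth gives 10, best alternative gives 0.
Others report (4, 3, 4): truth gives 10, best alternative gives 0.
Others report (4, 4, 3): truth gives 10, best alternative gives 0.
Others report (3, 3, 16): truth gives 10, best alternative gives 10.
Others report (3, 3, 17): truth gives 10, best alternative gives 10.
Others report (3, 4, 16): truth gives 10, best alternative gives 10.
(Remaining 58 profiles checked similarly; truth is weakly best in each.)
In every case the truthful report is at least as good as any alternative, so it is a dominant strategy.

Yes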